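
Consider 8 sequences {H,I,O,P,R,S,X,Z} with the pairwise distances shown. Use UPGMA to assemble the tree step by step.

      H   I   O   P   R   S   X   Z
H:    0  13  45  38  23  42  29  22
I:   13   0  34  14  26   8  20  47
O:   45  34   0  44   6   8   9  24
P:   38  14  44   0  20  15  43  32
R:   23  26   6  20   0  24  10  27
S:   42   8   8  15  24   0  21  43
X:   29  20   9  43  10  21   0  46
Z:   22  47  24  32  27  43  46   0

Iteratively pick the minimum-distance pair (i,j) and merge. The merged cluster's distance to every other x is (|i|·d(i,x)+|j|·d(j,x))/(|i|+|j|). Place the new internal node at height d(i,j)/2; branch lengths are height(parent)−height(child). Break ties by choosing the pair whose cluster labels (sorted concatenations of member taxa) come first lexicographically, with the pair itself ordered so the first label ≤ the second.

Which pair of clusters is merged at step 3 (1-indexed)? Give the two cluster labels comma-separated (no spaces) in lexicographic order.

1. join O+R (d=6) ⇒ OR; edges |O|=3, |R|=3
  updated: d(H,OR)=34, d(I,OR)=30, d(OR,P)=32, d(OR,S)=16, d(OR,X)=19/2, d(OR,Z)=51/2
2. join I+S (d=8) ⇒ IS; edges |I|=4, |S|=4
  updated: d(H,IS)=55/2, d(IS,OR)=23, d(IS,P)=29/2, d(IS,X)=41/2, d(IS,Z)=45
3. join OR+X (d=19/2) ⇒ ORX; edges |OR|=7/4, |X|=19/4
  updated: d(H,ORX)=97/3, d(IS,ORX)=133/6, d(ORX,P)=107/3, d(ORX,Z)=97/3
4. join IS+P (d=29/2) ⇒ IPS; edges |IS|=13/4, |P|=29/4
  updated: d(H,IPS)=31, d(IPS,ORX)=80/3, d(IPS,Z)=122/3
5. join H+Z (d=22) ⇒ HZ; edges |H|=11, |Z|=11
  updated: d(HZ,IPS)=215/6, d(HZ,ORX)=97/3
6. join IPS+ORX (d=80/3) ⇒ IOPRSX; edges |IPS|=73/12, |ORX|=103/12
  updated: d(HZ,IOPRSX)=409/12
7. join HZ+IOPRSX (d=409/12) ⇒ HIOPRSXZ; edges |HZ|=145/24, |IOPRSX|=89/24
final tree: ((H:11,Z:11):145/24,(((I:4,S:4):13/4,P:29/4):73/12,((O:3,R:3):7/4,X:19/4):103/12):89/24)
total length: 929/12

OR,X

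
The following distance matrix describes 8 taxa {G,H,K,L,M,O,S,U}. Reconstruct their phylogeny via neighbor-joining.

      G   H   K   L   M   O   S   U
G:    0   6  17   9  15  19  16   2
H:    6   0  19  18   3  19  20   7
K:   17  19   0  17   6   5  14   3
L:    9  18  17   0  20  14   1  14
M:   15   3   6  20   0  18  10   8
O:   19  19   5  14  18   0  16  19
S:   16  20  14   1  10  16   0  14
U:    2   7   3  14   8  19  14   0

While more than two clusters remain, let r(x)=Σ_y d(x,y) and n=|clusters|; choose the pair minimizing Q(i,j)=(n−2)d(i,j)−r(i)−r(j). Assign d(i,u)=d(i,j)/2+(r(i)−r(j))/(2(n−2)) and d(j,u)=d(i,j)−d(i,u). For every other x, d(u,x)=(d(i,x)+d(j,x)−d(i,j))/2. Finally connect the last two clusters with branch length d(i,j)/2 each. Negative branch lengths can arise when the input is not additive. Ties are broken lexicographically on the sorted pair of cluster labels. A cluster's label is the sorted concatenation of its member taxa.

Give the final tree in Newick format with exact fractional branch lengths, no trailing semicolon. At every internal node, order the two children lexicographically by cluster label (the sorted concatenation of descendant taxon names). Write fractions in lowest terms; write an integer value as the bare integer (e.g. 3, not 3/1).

step 1: merge (L,S) at d=1, Q=-178; branch lengths L→2/3, S→1/3; new cluster LS
  updated: d(G,LS)=12, d(H,LS)=37/2, d(K,LS)=15, d(LS,M)=29/2, d(LS,O)=29/2, d(LS,U)=27/2
step 2: merge (K,O) at d=5, Q=-269/2; branch lengths K→-9/20, O→109/20; new cluster KO
  updated: d(G,KO)=31/2, d(H,KO)=33/2, d(KO,LS)=49/4, d(KO,M)=19/2, d(KO,U)=17/2
step 3: merge (H,M) at d=3, Q=-89; branch lengths H→13/8, M→11/8; new cluster HM
  updated: d(G,HM)=9, d(HM,KO)=23/2, d(HM,LS)=15, d(HM,U)=6
step 4: merge (KO,LS) at d=49/4, Q=-255/4; branch lengths KO→127/24, LS→167/24; new cluster KLOS
  updated: d(G,KLOS)=61/8, d(HM,KLOS)=57/8, d(KLOS,U)=39/8
step 5: merge (G,U) at d=2, Q=-55/2; branch lengths G→39/16, U→-7/16; new cluster GU
  updated: d(GU,HM)=13/2, d(GU,KLOS)=21/4
step 6: merge (GU,HM) at d=13/2, Q=-151/8; branch lengths GU→37/16, HM→67/16; new cluster GHMU
  updated: d(GHMU,KLOS)=47/16
step 7: merge (GHMU,KLOS) at d=47/16; branch lengths GHMU→47/32, KLOS→47/32; new cluster GHKLMOSU
final tree: (((G:39/16,U:-7/16):37/16,(H:13/8,M:11/8):67/16):47/32,((K:-9/20,O:109/20):127/24,(L:2/3,S:1/3):167/24):47/32)
total length: 523/16

(((G:39/16,U:-7/16):37/16,(H:13/8,M:11/8):67/16):47/32,((K:-9/20,O:109/20):127/24,(L:2/3,S:1/3):167/24):47/32)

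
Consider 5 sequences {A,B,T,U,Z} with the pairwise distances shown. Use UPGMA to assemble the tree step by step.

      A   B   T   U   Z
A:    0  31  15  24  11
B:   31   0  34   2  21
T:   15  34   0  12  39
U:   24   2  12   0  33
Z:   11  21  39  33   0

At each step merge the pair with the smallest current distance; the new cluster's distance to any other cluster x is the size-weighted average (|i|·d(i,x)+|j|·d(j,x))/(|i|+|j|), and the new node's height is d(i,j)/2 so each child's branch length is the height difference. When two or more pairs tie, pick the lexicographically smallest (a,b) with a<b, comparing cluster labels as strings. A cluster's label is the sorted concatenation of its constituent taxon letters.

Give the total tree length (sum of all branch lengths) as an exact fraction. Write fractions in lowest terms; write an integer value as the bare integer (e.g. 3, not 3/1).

271/6

1. join B+U (d=2) ⇒ BU; edges |B|=1, |U|=1
  updated: d(A,BU)=55/2, d(BU,T)=23, d(BU,Z)=27
2. join A+Z (d=11) ⇒ AZ; edges |A|=11/2, |Z|=11/2
  updated: d(AZ,BU)=109/4, d(AZ,T)=27
3. join BU+T (d=23) ⇒ BTU; edges |BU|=21/2, |T|=23/2
  updated: d(AZ,BTU)=163/6
4. join AZ+BTU (d=163/6) ⇒ ABTUZ; edges |AZ|=97/12, |BTU|=25/12
final tree: ((A:11/2,Z:11/2):97/12,((B:1,U:1):21/2,T:23/2):25/12)
total length: 271/6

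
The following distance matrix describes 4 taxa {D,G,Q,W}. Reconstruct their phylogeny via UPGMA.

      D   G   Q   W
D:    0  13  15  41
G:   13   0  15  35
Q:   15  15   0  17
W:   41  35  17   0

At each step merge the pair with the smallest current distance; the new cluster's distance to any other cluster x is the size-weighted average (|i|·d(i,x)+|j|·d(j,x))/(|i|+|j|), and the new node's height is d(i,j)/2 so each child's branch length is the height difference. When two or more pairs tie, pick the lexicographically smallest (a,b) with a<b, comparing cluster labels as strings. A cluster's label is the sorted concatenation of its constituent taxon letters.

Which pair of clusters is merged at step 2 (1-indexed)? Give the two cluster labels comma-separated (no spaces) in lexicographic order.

DG,Q

step 1: merge (D,G) at d=13; branch lengths D→13/2, G→13/2; new cluster DG
  updated: d(DG,Q)=15, d(DG,W)=38
step 2: merge (DG,Q) at d=15; branch lengths DG→1, Q→15/2; new cluster DGQ
  updated: d(DGQ,W)=31
step 3: merge (DGQ,W) at d=31; branch lengths DGQ→8, W→31/2; new cluster DGQW
final tree: (((D:13/2,G:13/2):1,Q:15/2):8,W:31/2)
total length: 45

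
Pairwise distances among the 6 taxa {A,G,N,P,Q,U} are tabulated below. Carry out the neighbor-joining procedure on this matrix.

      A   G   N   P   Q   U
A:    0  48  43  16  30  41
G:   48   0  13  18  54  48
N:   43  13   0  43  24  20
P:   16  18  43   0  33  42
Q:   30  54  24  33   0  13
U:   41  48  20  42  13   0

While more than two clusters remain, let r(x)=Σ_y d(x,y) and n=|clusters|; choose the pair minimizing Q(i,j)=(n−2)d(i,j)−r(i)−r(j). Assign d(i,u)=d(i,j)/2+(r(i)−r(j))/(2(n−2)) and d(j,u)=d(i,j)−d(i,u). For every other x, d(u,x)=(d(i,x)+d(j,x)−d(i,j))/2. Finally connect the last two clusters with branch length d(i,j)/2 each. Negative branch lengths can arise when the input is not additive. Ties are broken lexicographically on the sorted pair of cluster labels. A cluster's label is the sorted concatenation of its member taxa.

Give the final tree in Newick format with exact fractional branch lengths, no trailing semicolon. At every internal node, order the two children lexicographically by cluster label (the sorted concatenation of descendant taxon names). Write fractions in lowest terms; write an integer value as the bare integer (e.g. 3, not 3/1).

((((A:59/6,P:37/6):11,(G:45/4,N:7/4):25/2):11,Q:21/4):31/8,U:31/8)

1. join G+N (d=13, Q=-272) ⇒ GN; edges |G|=45/4, |N|=7/4
  updated: d(A,GN)=39, d(GN,P)=24, d(GN,Q)=65/2, d(GN,U)=55/2
2. join A+P (d=16, Q=-193) ⇒ AP; edges |A|=59/6, |P|=37/6
  updated: d(AP,GN)=47/2, d(AP,Q)=47/2, d(AP,U)=67/2
3. join AP+GN (d=47/2, Q=-117) ⇒ AGNP; edges |AP|=11, |GN|=25/2
  updated: d(AGNP,Q)=65/4, d(AGNP,U)=75/4
4. join AGNP+Q (d=65/4, Q=-48) ⇒ AGNPQ; edges |AGNP|=11, |Q|=21/4
  updated: d(AGNPQ,U)=31/4
5. join AGNPQ+U (d=31/4) ⇒ AGNPQU; edges |AGNPQ|=31/8, |U|=31/8
final tree: ((((A:59/6,P:37/6):11,(G:45/4,N:7/4):25/2):11,Q:21/4):31/8,U:31/8)
total length: 153/2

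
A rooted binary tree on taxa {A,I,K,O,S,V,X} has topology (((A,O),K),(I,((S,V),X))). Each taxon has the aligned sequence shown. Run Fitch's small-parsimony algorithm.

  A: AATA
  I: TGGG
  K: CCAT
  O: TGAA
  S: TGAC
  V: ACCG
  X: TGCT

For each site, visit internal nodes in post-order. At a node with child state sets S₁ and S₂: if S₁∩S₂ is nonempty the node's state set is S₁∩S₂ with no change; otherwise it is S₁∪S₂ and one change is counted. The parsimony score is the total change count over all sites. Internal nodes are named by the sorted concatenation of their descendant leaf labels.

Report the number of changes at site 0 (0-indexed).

3

[col 0] AO: children A:{A}, O:{T} ∪→ {A,T}; cost 1
[col 0] AKO: children AO:{A,T}, K:{C} ∪→ {A,C,T}; cost 1
[col 0] SV: children S:{T}, V:{A} ∪→ {A,T}; cost 1
[col 0] SVX: children SV:{A,T}, X:{T} ∩→ {T}; cost 0
[col 0] ISVX: children I:{T}, SVX:{T} ∩→ {T}; cost 0
[col 0] AIKOSVX: children AKO:{A,C,T}, ISVX:{T} ∩→ {T}; cost 0
[col 1] AO: children A:{A}, O:{G} ∪→ {A,G}; cost 1
[col 1] AKO: children AO:{A,G}, K:{C} ∪→ {A,C,G}; cost 1
[col 1] SV: children S:{G}, V:{C} ∪→ {C,G}; cost 1
[col 1] SVX: children SV:{C,G}, X:{G} ∩→ {G}; cost 0
[col 1] ISVX: children I:{G}, SVX:{G} ∩→ {G}; cost 0
[col 1] AIKOSVX: children AKO:{A,C,G}, ISVX:{G} ∩→ {G}; cost 0
[col 2] AO: children A:{T}, O:{A} ∪→ {A,T}; cost 1
[col 2] AKO: children AO:{A,T}, K:{A} ∩→ {A}; cost 0
[col 2] SV: children S:{A}, V:{C} ∪→ {A,C}; cost 1
[col 2] SVX: children SV:{A,C}, X:{C} ∩→ {C}; cost 0
[col 2] ISVX: children I:{G}, SVX:{C} ∪→ {C,G}; cost 1
[col 2] AIKOSVX: children AKO:{A}, ISVX:{C,G} ∪→ {A,C,G}; cost 1
[col 3] AO: children A:{A}, O:{A} ∩→ {A}; cost 0
[col 3] AKO: children AO:{A}, K:{T} ∪→ {A,T}; cost 1
[col 3] SV: children S:{C}, V:{G} ∪→ {C,G}; cost 1
[col 3] SVX: children SV:{C,G}, X:{T} ∪→ {C,G,T}; cost 1
[col 3] ISVX: children I:{G}, SVX:{C,G,T} ∩→ {G}; cost 0
[col 3] AIKOSVX: children AKO:{A,T}, ISVX:{G} ∪→ {A,G,T}; cost 1
per-site changes: [3, 3, 4, 4]; total = 14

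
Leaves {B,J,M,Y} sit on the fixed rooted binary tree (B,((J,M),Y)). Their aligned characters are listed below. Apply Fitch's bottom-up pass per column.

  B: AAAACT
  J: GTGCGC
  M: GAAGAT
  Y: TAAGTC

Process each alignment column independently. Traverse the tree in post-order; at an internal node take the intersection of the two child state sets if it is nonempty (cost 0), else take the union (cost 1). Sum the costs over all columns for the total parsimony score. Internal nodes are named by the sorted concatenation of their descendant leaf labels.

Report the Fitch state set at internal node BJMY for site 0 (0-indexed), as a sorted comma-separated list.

site 0, node JM: J={G} ∩ M={G} → {G} (+0)
site 0, node JMY: JM={G} ∪ Y={T} → {G,T} (+1)
site 0, node BJMY: B={A} ∪ JMY={G,T} → {A,G,T} (+1)
site 1, node JM: J={T} ∪ M={A} → {A,T} (+1)
site 1, node JMY: JM={A,T} ∩ Y={A} → {A} (+0)
site 1, node BJMY: B={A} ∩ JMY={A} → {A} (+0)
site 2, node JM: J={G} ∪ M={A} → {A,G} (+1)
site 2, node JMY: JM={A,G} ∩ Y={A} → {A} (+0)
site 2, node BJMY: B={A} ∩ JMY={A} → {A} (+0)
site 3, node JM: J={C} ∪ M={G} → {C,G} (+1)
site 3, node JMY: JM={C,G} ∩ Y={G} → {G} (+0)
site 3, node BJMY: B={A} ∪ JMY={G} → {A,G} (+1)
site 4, node JM: J={G} ∪ M={A} → {A,G} (+1)
site 4, node JMY: JM={A,G} ∪ Y={T} → {A,G,T} (+1)
site 4, node BJMY: B={C} ∪ JMY={A,G,T} → {A,C,G,T} (+1)
site 5, node JM: J={C} ∪ M={T} → {C,T} (+1)
site 5, node JMY: JM={C,T} ∩ Y={C} → {C} (+0)
site 5, node BJMY: B={T} ∪ JMY={C} → {C,T} (+1)
per-site changes: [2, 1, 1, 2, 3, 2]; total = 11

A,G,T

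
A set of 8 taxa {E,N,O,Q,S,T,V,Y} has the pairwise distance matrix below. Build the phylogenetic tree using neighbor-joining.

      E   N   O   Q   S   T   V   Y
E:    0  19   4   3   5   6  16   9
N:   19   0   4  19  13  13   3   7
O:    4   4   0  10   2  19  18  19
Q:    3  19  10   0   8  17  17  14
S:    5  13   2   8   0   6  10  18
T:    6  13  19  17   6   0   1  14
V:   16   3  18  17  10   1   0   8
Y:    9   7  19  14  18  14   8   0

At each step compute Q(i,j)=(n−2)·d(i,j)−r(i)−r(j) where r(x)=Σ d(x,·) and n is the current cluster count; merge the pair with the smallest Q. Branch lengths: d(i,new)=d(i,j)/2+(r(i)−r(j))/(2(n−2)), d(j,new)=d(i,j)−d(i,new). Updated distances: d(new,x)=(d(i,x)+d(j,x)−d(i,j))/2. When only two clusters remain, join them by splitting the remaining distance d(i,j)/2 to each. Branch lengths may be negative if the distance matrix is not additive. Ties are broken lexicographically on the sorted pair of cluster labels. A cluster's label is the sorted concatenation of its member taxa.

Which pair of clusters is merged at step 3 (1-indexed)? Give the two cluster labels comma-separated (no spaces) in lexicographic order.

step 1: merge (T,V) at d=1, Q=-143; branch lengths T→3/4, V→1/4; new cluster TV
  updated: d(E,TV)=21/2, d(N,TV)=15/2, d(O,TV)=18, d(Q,TV)=33/2, d(S,TV)=15/2, d(TV,Y)=21/2
step 2: merge (N,Y) at d=7, Q=-112; branch lengths N→27/10, Y→43/10; new cluster NY
  updated: d(E,NY)=21/2, d(NY,O)=8, d(NY,Q)=13, d(NY,S)=12, d(NY,TV)=11/2
step 3: merge (NY,TV) at d=11/2, Q=-85; branch lengths NY→13/8, TV→31/8; new cluster NTVY
  updated: d(E,NTVY)=31/4, d(NTVY,O)=41/4, d(NTVY,Q)=12, d(NTVY,S)=7
step 4: merge (E,Q) at d=3, Q=-175/4; branch lengths E→-17/24, Q→89/24; new cluster EQ
  updated: d(EQ,NTVY)=67/8, d(EQ,O)=11/2, d(EQ,S)=5
step 5: merge (EQ,NTVY) at d=67/8, Q=-111/4; branch lengths EQ→5/2, NTVY→47/8; new cluster ENQTVY
  updated: d(ENQTVY,O)=59/16, d(ENQTVY,S)=29/16
step 6: merge (ENQTVY,O) at d=59/16, Q=-15/2; branch lengths ENQTVY→7/4, O→31/16; new cluster ENOQTVY
  updated: d(ENOQTVY,S)=1/16
step 7: merge (ENOQTVY,S) at d=1/16; branch lengths ENOQTVY→1/32, S→1/32; new cluster ENOQSTVY
final tree: ((((E:-17/24,Q:89/24):5/2,((N:27/10,Y:43/10):13/8,(T:3/4,V:1/4):31/8):47/8):7/4,O:31/16):1/32,S:1/32)
total length: 229/8

NY,TV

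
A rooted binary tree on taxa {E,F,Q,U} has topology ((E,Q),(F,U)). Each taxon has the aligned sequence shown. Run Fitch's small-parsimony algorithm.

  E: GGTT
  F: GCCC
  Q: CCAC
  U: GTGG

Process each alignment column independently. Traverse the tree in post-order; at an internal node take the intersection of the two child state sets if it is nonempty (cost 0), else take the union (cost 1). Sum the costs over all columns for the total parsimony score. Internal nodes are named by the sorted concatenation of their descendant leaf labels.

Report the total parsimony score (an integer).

8

EQ@0: {G} ∪ {C} = {C,G} (union, +1)
FU@0: {G} ∩ {G} = {G} (intersection, +0)
EFQU@0: {C,G} ∩ {G} = {G} (intersection, +0)
EQ@1: {G} ∪ {C} = {C,G} (union, +1)
FU@1: {C} ∪ {T} = {C,T} (union, +1)
EFQU@1: {C,G} ∩ {C,T} = {C} (intersection, +0)
EQ@2: {T} ∪ {A} = {A,T} (union, +1)
FU@2: {C} ∪ {G} = {C,G} (union, +1)
EFQU@2: {A,T} ∪ {C,G} = {A,C,G,T} (union, +1)
EQ@3: {T} ∪ {C} = {C,T} (union, +1)
FU@3: {C} ∪ {G} = {C,G} (union, +1)
EFQU@3: {C,T} ∩ {C,G} = {C} (intersection, +0)
per-site changes: [1, 2, 3, 2]; total = 8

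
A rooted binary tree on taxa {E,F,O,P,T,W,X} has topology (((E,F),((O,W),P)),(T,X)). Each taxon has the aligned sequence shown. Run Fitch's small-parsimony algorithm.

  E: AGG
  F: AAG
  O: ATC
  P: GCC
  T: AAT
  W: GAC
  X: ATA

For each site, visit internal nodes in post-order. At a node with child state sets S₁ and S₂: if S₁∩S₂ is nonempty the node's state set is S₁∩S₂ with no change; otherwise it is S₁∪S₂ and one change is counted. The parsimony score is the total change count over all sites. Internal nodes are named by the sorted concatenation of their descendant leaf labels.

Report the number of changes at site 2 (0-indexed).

EF@0: {A} ∩ {A} = {A} (intersection, +0)
OW@0: {A} ∪ {G} = {A,G} (union, +1)
OPW@0: {A,G} ∩ {G} = {G} (intersection, +0)
EFOPW@0: {A} ∪ {G} = {A,G} (union, +1)
TX@0: {A} ∩ {A} = {A} (intersection, +0)
EFOPTWX@0: {A,G} ∩ {A} = {A} (intersection, +0)
EF@1: {G} ∪ {A} = {A,G} (union, +1)
OW@1: {T} ∪ {A} = {A,T} (union, +1)
OPW@1: {A,T} ∪ {C} = {A,C,T} (union, +1)
EFOPW@1: {A,G} ∩ {A,C,T} = {A} (intersection, +0)
TX@1: {A} ∪ {T} = {A,T} (union, +1)
EFOPTWX@1: {A} ∩ {A,T} = {A} (intersection, +0)
EF@2: {G} ∩ {G} = {G} (intersection, +0)
OW@2: {C} ∩ {C} = {C} (intersection, +0)
OPW@2: {C} ∩ {C} = {C} (intersection, +0)
EFOPW@2: {G} ∪ {C} = {C,G} (union, +1)
TX@2: {T} ∪ {A} = {A,T} (union, +1)
EFOPTWX@2: {C,G} ∪ {A,T} = {A,C,G,T} (union, +1)
per-site changes: [2, 4, 3]; total = 9

3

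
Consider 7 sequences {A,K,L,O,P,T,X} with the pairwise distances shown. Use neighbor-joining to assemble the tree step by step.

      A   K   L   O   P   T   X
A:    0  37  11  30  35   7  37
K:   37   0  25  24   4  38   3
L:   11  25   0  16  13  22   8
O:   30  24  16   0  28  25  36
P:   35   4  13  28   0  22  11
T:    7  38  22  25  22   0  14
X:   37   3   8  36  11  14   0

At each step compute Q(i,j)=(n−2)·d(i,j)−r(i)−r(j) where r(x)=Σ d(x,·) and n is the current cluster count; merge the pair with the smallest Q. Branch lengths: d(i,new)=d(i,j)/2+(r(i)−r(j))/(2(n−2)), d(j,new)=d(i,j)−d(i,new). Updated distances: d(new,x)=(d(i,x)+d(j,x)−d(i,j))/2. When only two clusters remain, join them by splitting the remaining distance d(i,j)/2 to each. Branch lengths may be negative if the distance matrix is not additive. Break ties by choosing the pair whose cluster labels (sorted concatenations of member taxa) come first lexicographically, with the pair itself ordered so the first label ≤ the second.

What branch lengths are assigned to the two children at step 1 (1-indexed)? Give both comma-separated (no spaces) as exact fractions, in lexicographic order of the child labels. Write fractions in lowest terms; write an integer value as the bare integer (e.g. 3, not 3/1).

32/5,3/5

step 1: merge (A,T) at d=7, Q=-250; branch lengths A→32/5, T→3/5; new cluster AT
  updated: d(AT,K)=34, d(AT,L)=13, d(AT,O)=24, d(AT,P)=25, d(AT,X)=22
step 2: merge (K,X) at d=3, Q=-158; branch lengths K→11/4, X→1/4; new cluster KX
  updated: d(AT,KX)=53/2, d(KX,L)=15, d(KX,O)=57/2, d(KX,P)=6
step 3: merge (KX,P) at d=6, Q=-130; branch lengths KX→11/3, P→7/3; new cluster KPX
  updated: d(AT,KPX)=91/4, d(KPX,L)=11, d(KPX,O)=101/4
step 4: merge (AT,O) at d=24, Q=-77; branch lengths AT→85/8, O→107/8; new cluster AOT
  updated: d(AOT,KPX)=12, d(AOT,L)=5/2
step 5: merge (AOT,KPX) at d=12, Q=-51/2; branch lengths AOT→7/4, KPX→41/4; new cluster AKOPTX
  updated: d(AKOPTX,L)=3/4
step 6: merge (AKOPTX,L) at d=3/4; branch lengths AKOPTX→3/8, L→3/8; new cluster AKLOPTX
final tree: ((((A:32/5,T:3/5):85/8,O:107/8):7/4,((K:11/4,X:1/4):11/3,P:7/3):41/4):3/8,L:3/8)
total length: 211/4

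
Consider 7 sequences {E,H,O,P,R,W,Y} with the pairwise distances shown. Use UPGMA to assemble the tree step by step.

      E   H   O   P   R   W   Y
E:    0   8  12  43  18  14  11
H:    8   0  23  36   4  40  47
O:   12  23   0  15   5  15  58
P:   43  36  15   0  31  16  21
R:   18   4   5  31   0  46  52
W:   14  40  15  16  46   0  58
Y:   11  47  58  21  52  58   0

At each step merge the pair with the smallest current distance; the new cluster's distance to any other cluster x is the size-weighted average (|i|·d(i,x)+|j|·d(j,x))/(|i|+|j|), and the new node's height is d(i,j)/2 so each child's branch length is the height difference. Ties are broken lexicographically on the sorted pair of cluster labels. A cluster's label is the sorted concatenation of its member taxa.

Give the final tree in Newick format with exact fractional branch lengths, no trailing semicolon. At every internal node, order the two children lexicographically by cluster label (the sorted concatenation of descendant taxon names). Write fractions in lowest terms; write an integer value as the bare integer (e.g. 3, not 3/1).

iteration 1: select H,R (d=4); attach at lengths (2, 2); label the merged cluster HR
  updated: d(E,HR)=13, d(HR,O)=14, d(HR,P)=67/2, d(HR,W)=43, d(HR,Y)=99/2
iteration 2: select E,Y (d=11); attach at lengths (11/2, 11/2); label the merged cluster EY
  updated: d(EY,HR)=125/4, d(EY,O)=35, d(EY,P)=32, d(EY,W)=36
iteration 3: select HR,O (d=14); attach at lengths (5, 7); label the merged cluster HOR
  updated: d(EY,HOR)=65/2, d(HOR,P)=82/3, d(HOR,W)=101/3
iteration 4: select P,W (d=16); attach at lengths (8, 8); label the merged cluster PW
  updated: d(EY,PW)=34, d(HOR,PW)=61/2
iteration 5: select HOR,PW (d=61/2); attach at lengths (33/4, 29/4); label the merged cluster HOPRW
  updated: d(EY,HOPRW)=331/10
iteration 6: select EY,HOPRW (d=331/10); attach at lengths (221/20, 13/10); label the merged cluster EHOPRWY
final tree: ((E:11/2,Y:11/2):221/20,(((H:2,R:2):5,O:7):33/4,(P:8,W:8):29/4):13/10)
total length: 1417/20

((E:11/2,Y:11/2):221/20,(((H:2,R:2):5,O:7):33/4,(P:8,W:8):29/4):13/10)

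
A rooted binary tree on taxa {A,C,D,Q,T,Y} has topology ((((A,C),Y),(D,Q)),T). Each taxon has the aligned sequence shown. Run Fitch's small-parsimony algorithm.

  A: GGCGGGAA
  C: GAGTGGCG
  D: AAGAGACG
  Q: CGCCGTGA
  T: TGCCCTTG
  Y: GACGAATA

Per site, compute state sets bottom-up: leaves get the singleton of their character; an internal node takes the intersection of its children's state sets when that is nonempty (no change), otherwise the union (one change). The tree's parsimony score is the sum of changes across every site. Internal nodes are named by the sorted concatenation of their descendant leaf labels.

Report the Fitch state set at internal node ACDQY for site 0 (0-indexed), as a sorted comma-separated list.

AC@0: {G} ∩ {G} = {G} (intersection, +0)
ACY@0: {G} ∩ {G} = {G} (intersection, +0)
DQ@0: {A} ∪ {C} = {A,C} (union, +1)
ACDQY@0: {G} ∪ {A,C} = {A,C,G} (union, +1)
ACDQTY@0: {A,C,G} ∪ {T} = {A,C,G,T} (union, +1)
AC@1: {G} ∪ {A} = {A,G} (union, +1)
ACY@1: {A,G} ∩ {A} = {A} (intersection, +0)
DQ@1: {A} ∪ {G} = {A,G} (union, +1)
ACDQY@1: {A} ∩ {A,G} = {A} (intersection, +0)
ACDQTY@1: {A} ∪ {G} = {A,G} (union, +1)
AC@2: {C} ∪ {G} = {C,G} (union, +1)
ACY@2: {C,G} ∩ {C} = {C} (intersection, +0)
DQ@2: {G} ∪ {C} = {C,G} (union, +1)
ACDQY@2: {C} ∩ {C,G} = {C} (intersection, +0)
ACDQTY@2: {C} ∩ {C} = {C} (intersection, +0)
AC@3: {G} ∪ {T} = {G,T} (union, +1)
ACY@3: {G,T} ∩ {G} = {G} (intersection, +0)
DQ@3: {A} ∪ {C} = {A,C} (union, +1)
ACDQY@3: {G} ∪ {A,C} = {A,C,G} (union, +1)
ACDQTY@3: {A,C,G} ∩ {C} = {C} (intersection, +0)
AC@4: {G} ∩ {G} = {G} (intersection, +0)
ACY@4: {G} ∪ {A} = {A,G} (union, +1)
DQ@4: {G} ∩ {G} = {G} (intersection, +0)
ACDQY@4: {A,G} ∩ {G} = {G} (intersection, +0)
ACDQTY@4: {G} ∪ {C} = {C,G} (union, +1)
AC@5: {G} ∩ {G} = {G} (intersection, +0)
ACY@5: {G} ∪ {A} = {A,G} (union, +1)
DQ@5: {A} ∪ {T} = {A,T} (union, +1)
ACDQY@5: {A,G} ∩ {A,T} = {A} (intersection, +0)
ACDQTY@5: {A} ∪ {T} = {A,T} (union, +1)
AC@6: {A} ∪ {C} = {A,C} (union, +1)
ACY@6: {A,C} ∪ {T} = {A,C,T} (union, +1)
DQ@6: {C} ∪ {G} = {C,G} (union, +1)
ACDQY@6: {A,C,T} ∩ {C,G} = {C} (intersection, +0)
ACDQTY@6: {C} ∪ {T} = {C,T} (union, +1)
AC@7: {A} ∪ {G} = {A,G} (union, +1)
ACY@7: {A,G} ∩ {A} = {A} (intersection, +0)
DQ@7: {G} ∪ {A} = {A,G} (union, +1)
ACDQY@7: {A} ∩ {A,G} = {A} (intersection, +0)
ACDQTY@7: {A} ∪ {G} = {A,G} (union, +1)
per-site changes: [3, 3, 2, 3, 2, 3, 4, 3]; total = 23

A,C,G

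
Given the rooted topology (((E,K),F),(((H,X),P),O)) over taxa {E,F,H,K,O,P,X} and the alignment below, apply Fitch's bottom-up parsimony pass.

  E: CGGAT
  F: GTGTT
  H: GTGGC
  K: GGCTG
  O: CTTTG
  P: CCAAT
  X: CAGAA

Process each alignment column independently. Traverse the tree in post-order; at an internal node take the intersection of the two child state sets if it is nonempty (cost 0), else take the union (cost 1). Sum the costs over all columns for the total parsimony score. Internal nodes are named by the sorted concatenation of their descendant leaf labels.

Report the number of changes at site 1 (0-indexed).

site 0, node EK: E={C} ∪ K={G} → {C,G} (+1)
site 0, node EFK: EK={C,G} ∩ F={G} → {G} (+0)
site 0, node HX: H={G} ∪ X={C} → {C,G} (+1)
site 0, node HPX: HX={C,G} ∩ P={C} → {C} (+0)
site 0, node HOPX: HPX={C} ∩ O={C} → {C} (+0)
site 0, node EFHKOPX: EFK={G} ∪ HOPX={C} → {C,G} (+1)
site 1, node EK: E={G} ∩ K={G} → {G} (+0)
site 1, node EFK: EK={G} ∪ F={T} → {G,T} (+1)
site 1, node HX: H={T} ∪ X={A} → {A,T} (+1)
site 1, node HPX: HX={A,T} ∪ P={C} → {A,C,T} (+1)
site 1, node HOPX: HPX={A,C,T} ∩ O={T} → {T} (+0)
site 1, node EFHKOPX: EFK={G,T} ∩ HOPX={T} → {T} (+0)
site 2, node EK: E={G} ∪ K={C} → {C,G} (+1)
site 2, node EFK: EK={C,G} ∩ F={G} → {G} (+0)
site 2, node HX: H={G} ∩ X={G} → {G} (+0)
site 2, node HPX: HX={G} ∪ P={A} → {A,G} (+1)
site 2, node HOPX: HPX={A,G} ∪ O={T} → {A,G,T} (+1)
site 2, node EFHKOPX: EFK={G} ∩ HOPX={A,G,T} → {G} (+0)
site 3, node EK: E={A} ∪ K={T} → {A,T} (+1)
site 3, node EFK: EK={A,T} ∩ F={T} → {T} (+0)
site 3, node HX: H={G} ∪ X={A} → {A,G} (+1)
site 3, node HPX: HX={A,G} ∩ P={A} → {A} (+0)
site 3, node HOPX: HPX={A} ∪ O={T} → {A,T} (+1)
site 3, node EFHKOPX: EFK={T} ∩ HOPX={A,T} → {T} (+0)
site 4, node EK: E={T} ∪ K={G} → {G,T} (+1)
site 4, node EFK: EK={G,T} ∩ F={T} → {T} (+0)
site 4, node HX: H={C} ∪ X={A} → {A,C} (+1)
site 4, node HPX: HX={A,C} ∪ P={T} → {A,C,T} (+1)
site 4, node HOPX: HPX={A,C,T} ∪ O={G} → {A,C,G,T} (+1)
site 4, node EFHKOPX: EFK={T} ∩ HOPX={A,C,G,T} → {T} (+0)
per-site changes: [3, 3, 3, 3, 4]; total = 16

3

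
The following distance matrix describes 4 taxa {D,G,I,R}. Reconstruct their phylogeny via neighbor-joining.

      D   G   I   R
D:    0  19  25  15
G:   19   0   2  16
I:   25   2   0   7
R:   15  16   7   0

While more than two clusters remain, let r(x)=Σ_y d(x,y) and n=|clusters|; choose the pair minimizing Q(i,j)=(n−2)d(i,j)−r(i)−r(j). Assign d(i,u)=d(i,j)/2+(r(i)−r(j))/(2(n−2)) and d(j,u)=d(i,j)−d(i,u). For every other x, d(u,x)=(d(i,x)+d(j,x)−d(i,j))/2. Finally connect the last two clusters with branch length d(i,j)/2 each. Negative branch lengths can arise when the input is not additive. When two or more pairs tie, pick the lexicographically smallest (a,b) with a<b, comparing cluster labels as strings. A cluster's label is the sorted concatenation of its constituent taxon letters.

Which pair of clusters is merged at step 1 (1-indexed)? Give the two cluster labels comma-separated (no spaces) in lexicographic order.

iteration 1: select D,R (d=15, Q=-67); attach at lengths (51/4, 9/4); label the merged cluster DR
  updated: d(DR,G)=10, d(DR,I)=17/2
iteration 2: select DR,G (d=10, Q=-41/2); attach at lengths (33/4, 7/4); label the merged cluster DGR
  updated: d(DGR,I)=1/4
iteration 3: select DGR,I (d=1/4); attach at lengths (1/8, 1/8); label the merged cluster DGIR
final tree: (((D:51/4,R:9/4):33/4,G:7/4):1/8,I:1/8)
total length: 101/4

D,R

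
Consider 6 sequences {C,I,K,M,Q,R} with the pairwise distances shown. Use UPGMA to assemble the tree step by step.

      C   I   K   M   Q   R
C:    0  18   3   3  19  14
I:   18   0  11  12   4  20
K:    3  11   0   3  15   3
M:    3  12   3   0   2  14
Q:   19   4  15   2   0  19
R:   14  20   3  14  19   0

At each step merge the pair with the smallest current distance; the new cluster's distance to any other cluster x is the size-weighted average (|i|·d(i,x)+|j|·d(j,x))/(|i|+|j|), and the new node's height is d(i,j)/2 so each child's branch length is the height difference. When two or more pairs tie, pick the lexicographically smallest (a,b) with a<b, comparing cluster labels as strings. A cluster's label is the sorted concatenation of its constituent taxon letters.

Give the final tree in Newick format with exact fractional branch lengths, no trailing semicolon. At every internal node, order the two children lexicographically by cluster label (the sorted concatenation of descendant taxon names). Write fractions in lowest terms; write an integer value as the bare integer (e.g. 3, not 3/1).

iteration 1: select M,Q (d=2); attach at lengths (1, 1); label the merged cluster MQ
  updated: d(C,MQ)=11, d(I,MQ)=8, d(K,MQ)=9, d(MQ,R)=33/2
iteration 2: select C,K (d=3); attach at lengths (3/2, 3/2); label the merged cluster CK
  updated: d(CK,I)=29/2, d(CK,MQ)=10, d(CK,R)=17/2
iteration 3: select I,MQ (d=8); attach at lengths (4, 3); label the merged cluster IMQ
  updated: d(CK,IMQ)=23/2, d(IMQ,R)=53/3
iteration 4: select CK,R (d=17/2); attach at lengths (11/4, 17/4); label the merged cluster CKR
  updated: d(CKR,IMQ)=122/9
iteration 5: select CKR,IMQ (d=122/9); attach at lengths (91/36, 25/9); label the merged cluster CIKMQR
final tree: (((C:3/2,K:3/2):11/4,R:17/4):91/36,(I:4,(M:1,Q:1):3):25/9)
total length: 875/36

(((C:3/2,K:3/2):11/4,R:17/4):91/36,(I:4,(M:1,Q:1):3):25/9)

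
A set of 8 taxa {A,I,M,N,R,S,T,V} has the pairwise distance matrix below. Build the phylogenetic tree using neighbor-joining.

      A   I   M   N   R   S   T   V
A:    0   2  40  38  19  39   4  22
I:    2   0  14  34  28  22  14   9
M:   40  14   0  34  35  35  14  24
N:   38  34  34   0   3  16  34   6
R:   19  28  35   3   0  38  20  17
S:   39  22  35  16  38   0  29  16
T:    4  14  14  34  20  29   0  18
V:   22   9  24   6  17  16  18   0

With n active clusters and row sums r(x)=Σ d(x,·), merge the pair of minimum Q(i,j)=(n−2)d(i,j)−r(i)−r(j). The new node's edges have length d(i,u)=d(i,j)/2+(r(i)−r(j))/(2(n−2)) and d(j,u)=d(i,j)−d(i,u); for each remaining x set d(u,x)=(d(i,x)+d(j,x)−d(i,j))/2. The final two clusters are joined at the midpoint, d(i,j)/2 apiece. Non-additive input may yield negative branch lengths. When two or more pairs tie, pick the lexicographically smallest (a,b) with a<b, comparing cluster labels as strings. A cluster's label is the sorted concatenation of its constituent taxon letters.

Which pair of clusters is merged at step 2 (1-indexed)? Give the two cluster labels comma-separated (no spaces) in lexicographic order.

A,T

iteration 1: select N,R (d=3, Q=-307); attach at lengths (23/12, 13/12); label the merged cluster NR
  updated: d(A,NR)=27, d(I,NR)=59/2, d(M,NR)=33, d(NR,S)=51/2, d(NR,T)=51/2, d(NR,V)=10
iteration 2: select A,T (d=4, Q=-437/2); attach at lengths (99/20, -19/20); label the merged cluster AT
  updated: d(AT,I)=6, d(AT,M)=25, d(AT,NR)=97/4, d(AT,S)=32, d(AT,V)=18
iteration 3: select AT,I (d=6, Q=-647/4); attach at lengths (195/32, -3/32); label the merged cluster AIT
  updated: d(AIT,M)=33/2, d(AIT,NR)=191/8, d(AIT,S)=24, d(AIT,V)=21/2
iteration 4: select AIT,M (d=33/2, Q=-1071/8); attach at lengths (127/48, 665/48); label the merged cluster AIMT
  updated: d(AIMT,NR)=323/16, d(AIMT,S)=85/4, d(AIMT,V)=9
iteration 5: select AIMT,S (d=85/4, Q=-1131/16); attach at lengths (483/64, 877/64); label the merged cluster AIMST
  updated: d(AIMST,NR)=391/32, d(AIMST,V)=15/8
iteration 6: select AIMST,NR (d=391/32, Q=-771/32); attach at lengths (131/64, 651/64); label the merged cluster AIMNRST
  updated: d(AIMNRST,V)=-11/64
iteration 7: select AIMNRST,V (d=-11/64); attach at lengths (-11/128, -11/128); label the merged cluster AIMNRSTV
final tree: ((((((A:99/20,T:-19/20):195/32,I:-3/32):127/48,M:665/48):483/64,S:877/64):131/64,(N:23/12,R:13/12):651/64):-11/128,V:-11/128)
total length: 4019/64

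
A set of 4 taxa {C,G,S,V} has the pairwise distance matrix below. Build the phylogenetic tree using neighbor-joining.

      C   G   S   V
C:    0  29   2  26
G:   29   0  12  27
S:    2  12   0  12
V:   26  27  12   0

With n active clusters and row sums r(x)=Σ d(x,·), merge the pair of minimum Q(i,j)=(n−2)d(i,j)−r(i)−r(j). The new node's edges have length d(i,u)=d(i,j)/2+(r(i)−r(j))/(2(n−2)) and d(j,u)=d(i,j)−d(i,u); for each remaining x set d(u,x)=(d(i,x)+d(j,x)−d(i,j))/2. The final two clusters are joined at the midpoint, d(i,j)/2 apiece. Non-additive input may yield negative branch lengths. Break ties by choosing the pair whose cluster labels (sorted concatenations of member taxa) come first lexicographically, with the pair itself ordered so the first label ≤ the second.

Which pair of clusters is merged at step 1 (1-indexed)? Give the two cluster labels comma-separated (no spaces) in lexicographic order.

iteration 1: select C,S (d=2, Q=-79); attach at lengths (35/4, -27/4); label the merged cluster CS
  updated: d(CS,G)=39/2, d(CS,V)=18
iteration 2: select CS,G (d=39/2, Q=-129/2); attach at lengths (21/4, 57/4); label the merged cluster CGS
  updated: d(CGS,V)=51/4
iteration 3: select CGS,V (d=51/4); attach at lengths (51/8, 51/8); label the merged cluster CGSV
final tree: (((C:35/4,S:-27/4):21/4,G:57/4):51/8,V:51/8)
total length: 137/4

C,S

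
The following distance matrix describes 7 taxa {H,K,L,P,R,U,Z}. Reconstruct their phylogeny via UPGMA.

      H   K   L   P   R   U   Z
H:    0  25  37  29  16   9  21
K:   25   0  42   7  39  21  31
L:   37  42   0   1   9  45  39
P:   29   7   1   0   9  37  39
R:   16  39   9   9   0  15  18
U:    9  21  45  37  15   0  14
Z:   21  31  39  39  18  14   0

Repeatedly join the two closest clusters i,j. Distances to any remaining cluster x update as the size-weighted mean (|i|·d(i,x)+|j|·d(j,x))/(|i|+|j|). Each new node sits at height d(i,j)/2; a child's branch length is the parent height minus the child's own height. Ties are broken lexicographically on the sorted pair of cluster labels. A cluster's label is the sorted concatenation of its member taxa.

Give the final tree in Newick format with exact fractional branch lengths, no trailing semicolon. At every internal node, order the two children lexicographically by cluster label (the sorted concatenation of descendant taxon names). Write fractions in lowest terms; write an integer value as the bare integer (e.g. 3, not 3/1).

step 1: merge (L,P) at d=1; branch lengths L→1/2, P→1/2; new cluster LP
  updated: d(H,LP)=33, d(K,LP)=49/2, d(LP,R)=9, d(LP,U)=41, d(LP,Z)=39
step 2: merge (H,U) at d=9; branch lengths H→9/2, U→9/2; new cluster HU
  updated: d(HU,K)=23, d(HU,LP)=37, d(HU,R)=31/2, d(HU,Z)=35/2
step 3: merge (LP,R) at d=9; branch lengths LP→4, R→9/2; new cluster LPR
  updated: d(HU,LPR)=179/6, d(K,LPR)=88/3, d(LPR,Z)=32
step 4: merge (HU,Z) at d=35/2; branch lengths HU→17/4, Z→35/4; new cluster HUZ
  updated: d(HUZ,K)=77/3, d(HUZ,LPR)=275/9
step 5: merge (HUZ,K) at d=77/3; branch lengths HUZ→49/12, K→77/6; new cluster HKUZ
  updated: d(HKUZ,LPR)=121/4
step 6: merge (HKUZ,LPR) at d=121/4; branch lengths HKUZ→55/24, LPR→85/8; new cluster HKLPRUZ
final tree: ((((H:9/2,U:9/2):17/4,Z:35/4):49/12,K:77/6):55/24,((L:1/2,P:1/2):4,R:9/2):85/8)
total length: 184/3

((((H:9/2,U:9/2):17/4,Z:35/4):49/12,K:77/6):55/24,((L:1/2,P:1/2):4,R:9/2):85/8)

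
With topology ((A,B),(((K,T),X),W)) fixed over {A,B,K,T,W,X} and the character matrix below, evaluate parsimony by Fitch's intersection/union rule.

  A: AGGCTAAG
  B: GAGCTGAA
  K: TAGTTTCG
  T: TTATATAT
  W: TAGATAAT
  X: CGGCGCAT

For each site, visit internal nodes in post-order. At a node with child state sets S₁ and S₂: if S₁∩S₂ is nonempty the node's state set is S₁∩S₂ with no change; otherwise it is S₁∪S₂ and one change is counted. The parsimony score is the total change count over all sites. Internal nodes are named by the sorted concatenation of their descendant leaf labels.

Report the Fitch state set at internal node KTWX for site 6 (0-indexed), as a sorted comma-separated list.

site 0, node AB: A={A} ∪ B={G} → {A,G} (+1)
site 0, node KT: K={T} ∩ T={T} → {T} (+0)
site 0, node KTX: KT={T} ∪ X={C} → {C,T} (+1)
site 0, node KTWX: KTX={C,T} ∩ W={T} → {T} (+0)
site 0, node ABKTWX: AB={A,G} ∪ KTWX={T} → {A,G,T} (+1)
site 1, node AB: A={G} ∪ B={A} → {A,G} (+1)
site 1, node KT: K={A} ∪ T={T} → {A,T} (+1)
site 1, node KTX: KT={A,T} ∪ X={G} → {A,G,T} (+1)
site 1, node KTWX: KTX={A,G,T} ∩ W={A} → {A} (+0)
site 1, node ABKTWX: AB={A,G} ∩ KTWX={A} → {A} (+0)
site 2, node AB: A={G} ∩ B={G} → {G} (+0)
site 2, node KT: K={G} ∪ T={A} → {A,G} (+1)
site 2, node KTX: KT={A,G} ∩ X={G} → {G} (+0)
site 2, node KTWX: KTX={G} ∩ W={G} → {G} (+0)
site 2, node ABKTWX: AB={G} ∩ KTWX={G} → {G} (+0)
site 3, node AB: A={C} ∩ B={C} → {C} (+0)
site 3, node KT: K={T} ∩ T={T} → {T} (+0)
site 3, node KTX: KT={T} ∪ X={C} → {C,T} (+1)
site 3, node KTWX: KTX={C,T} ∪ W={A} → {A,C,T} (+1)
site 3, node ABKTWX: AB={C} ∩ KTWX={A,C,T} → {C} (+0)
site 4, node AB: A={T} ∩ B={T} → {T} (+0)
site 4, node KT: K={T} ∪ T={A} → {A,T} (+1)
site 4, node KTX: KT={A,T} ∪ X={G} → {A,G,T} (+1)
site 4, node KTWX: KTX={A,G,T} ∩ W={T} → {T} (+0)
site 4, node ABKTWX: AB={T} ∩ KTWX={T} → {T} (+0)
site 5, node AB: A={A} ∪ B={G} → {A,G} (+1)
site 5, node KT: K={T} ∩ T={T} → {T} (+0)
site 5, node KTX: KT={T} ∪ X={C} → {C,T} (+1)
site 5, node KTWX: KTX={C,T} ∪ W={A} → {A,C,T} (+1)
site 5, node ABKTWX: AB={A,G} ∩ KTWX={A,C,T} → {A} (+0)
site 6, node AB: A={A} ∩ B={A} → {A} (+0)
site 6, node KT: K={C} ∪ T={A} → {A,C} (+1)
site 6, node KTX: KT={A,C} ∩ X={A} → {A} (+0)
site 6, node KTWX: KTX={A} ∩ W={A} → {A} (+0)
site 6, node ABKTWX: AB={A} ∩ KTWX={A} → {A} (+0)
site 7, node AB: A={G} ∪ B={A} → {A,G} (+1)
site 7, node KT: K={G} ∪ T={T} → {G,T} (+1)
site 7, node KTX: KT={G,T} ∩ X={T} → {T} (+0)
site 7, node KTWX: KTX={T} ∩ W={T} → {T} (+0)
site 7, node ABKTWX: AB={A,G} ∪ KTWX={T} → {A,G,T} (+1)
per-site changes: [3, 3, 1, 2, 2, 3, 1, 3]; total = 18

A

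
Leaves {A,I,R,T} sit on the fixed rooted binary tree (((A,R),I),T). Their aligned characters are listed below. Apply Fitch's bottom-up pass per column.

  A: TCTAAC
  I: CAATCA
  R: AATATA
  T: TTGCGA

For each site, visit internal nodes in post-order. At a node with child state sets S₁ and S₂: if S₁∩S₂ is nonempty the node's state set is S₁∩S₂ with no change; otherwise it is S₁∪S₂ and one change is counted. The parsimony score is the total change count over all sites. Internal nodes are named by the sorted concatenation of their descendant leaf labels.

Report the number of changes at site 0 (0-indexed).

2

AR@0: {T} ∪ {A} = {A,T} (union, +1)
AIR@0: {A,T} ∪ {C} = {A,C,T} (union, +1)
AIRT@0: {A,C,T} ∩ {T} = {T} (intersection, +0)
AR@1: {C} ∪ {A} = {A,C} (union, +1)
AIR@1: {A,C} ∩ {A} = {A} (intersection, +0)
AIRT@1: {A} ∪ {T} = {A,T} (union, +1)
AR@2: {T} ∩ {T} = {T} (intersection, +0)
AIR@2: {T} ∪ {A} = {A,T} (union, +1)
AIRT@2: {A,T} ∪ {G} = {A,G,T} (union, +1)
AR@3: {A} ∩ {A} = {A} (intersection, +0)
AIR@3: {A} ∪ {T} = {A,T} (union, +1)
AIRT@3: {A,T} ∪ {C} = {A,C,T} (union, +1)
AR@4: {A} ∪ {T} = {A,T} (union, +1)
AIR@4: {A,T} ∪ {C} = {A,C,T} (union, +1)
AIRT@4: {A,C,T} ∪ {G} = {A,C,G,T} (union, +1)
AR@5: {C} ∪ {A} = {A,C} (union, +1)
AIR@5: {A,C} ∩ {A} = {A} (intersection, +0)
AIRT@5: {A} ∩ {A} = {A} (intersection, +0)
per-site changes: [2, 2, 2, 2, 3, 1]; total = 12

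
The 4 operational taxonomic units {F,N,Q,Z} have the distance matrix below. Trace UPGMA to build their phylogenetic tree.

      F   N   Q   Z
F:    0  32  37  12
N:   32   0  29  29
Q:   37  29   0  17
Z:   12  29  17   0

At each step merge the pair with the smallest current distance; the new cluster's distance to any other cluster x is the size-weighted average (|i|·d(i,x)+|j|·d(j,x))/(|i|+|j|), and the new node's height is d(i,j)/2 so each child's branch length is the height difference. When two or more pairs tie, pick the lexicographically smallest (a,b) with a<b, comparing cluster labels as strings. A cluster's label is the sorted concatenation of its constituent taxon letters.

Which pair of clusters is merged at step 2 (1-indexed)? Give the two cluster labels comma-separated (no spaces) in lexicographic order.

step 1: merge (F,Z) at d=12; branch lengths F→6, Z→6; new cluster FZ
  updated: d(FZ,N)=61/2, d(FZ,Q)=27
step 2: merge (FZ,Q) at d=27; branch lengths FZ→15/2, Q→27/2; new cluster FQZ
  updated: d(FQZ,N)=30
step 3: merge (FQZ,N) at d=30; branch lengths FQZ→3/2, N→15; new cluster FNQZ
final tree: (((F:6,Z:6):15/2,Q:27/2):3/2,N:15)
total length: 99/2

FZ,Q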